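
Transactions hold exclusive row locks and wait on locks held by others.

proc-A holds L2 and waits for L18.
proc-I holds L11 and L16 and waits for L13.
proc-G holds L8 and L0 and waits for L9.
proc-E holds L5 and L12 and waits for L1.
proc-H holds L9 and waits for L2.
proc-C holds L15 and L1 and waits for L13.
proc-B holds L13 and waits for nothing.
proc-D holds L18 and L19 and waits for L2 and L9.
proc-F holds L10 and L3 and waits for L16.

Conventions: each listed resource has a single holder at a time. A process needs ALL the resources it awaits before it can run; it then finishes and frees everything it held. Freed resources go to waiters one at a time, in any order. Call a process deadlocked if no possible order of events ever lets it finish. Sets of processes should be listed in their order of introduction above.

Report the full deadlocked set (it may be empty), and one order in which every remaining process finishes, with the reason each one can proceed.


The deadlocked set is proc-A, proc-G, proc-H and proc-D.
Key observation: nobody on the ring proc-A -> proc-D -> proc-A can start until another member finishes, which never happens; proc-H is caught in further circular waits and proc-G waits into the deadlock from upstream.
One completion order for the rest: proc-B, proc-I, proc-C, proc-F, proc-E.
Verifying each step:
  proc-B waits on nothing -> runs at once and releases L13
  proc-I waits on L13 — all released -> runs and releases L11 and L16
  proc-C waits on L13 — all released -> runs and releases L15 and L1
  proc-F waits on L16 — all released -> runs and releases L10 and L3
  proc-E waits on L1 — all released -> runs and releases L5 and L12


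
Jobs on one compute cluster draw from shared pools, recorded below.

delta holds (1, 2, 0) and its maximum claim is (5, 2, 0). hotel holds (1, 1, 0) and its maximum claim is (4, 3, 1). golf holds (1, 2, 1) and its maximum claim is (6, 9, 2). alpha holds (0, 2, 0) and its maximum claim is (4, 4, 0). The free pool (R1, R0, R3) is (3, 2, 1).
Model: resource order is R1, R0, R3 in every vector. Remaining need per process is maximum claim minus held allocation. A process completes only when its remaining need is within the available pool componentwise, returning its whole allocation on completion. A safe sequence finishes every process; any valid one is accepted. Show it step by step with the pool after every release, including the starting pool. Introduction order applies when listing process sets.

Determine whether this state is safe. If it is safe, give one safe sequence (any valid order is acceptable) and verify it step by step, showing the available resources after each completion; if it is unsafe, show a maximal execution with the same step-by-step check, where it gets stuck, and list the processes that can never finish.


SAFE — a valid safe sequence is hotel, alpha, delta, golf.
Key observation: hotel marks the first exact bind of the order: its need (3, 2, 1) fits the free (3, 2, 1) with zero slack on a requested resource.
Check, step by step:
  pool = (3, 2, 1)
  hotel needs (3, 2, 1) <= (3, 2, 1) -> finishes; pool += (1, 1, 0) = (4, 3, 1)
  alpha needs (4, 2, 0) <= (4, 3, 1) -> finishes; pool += (0, 2, 0) = (4, 5, 1)
  delta needs (4, 0, 0) <= (4, 5, 1) -> finishes; pool += (1, 2, 0) = (5, 7, 1)
  golf needs (5, 7, 1) <= (5, 7, 1) -> finishes; pool += (1, 2, 1) = (6, 9, 2)


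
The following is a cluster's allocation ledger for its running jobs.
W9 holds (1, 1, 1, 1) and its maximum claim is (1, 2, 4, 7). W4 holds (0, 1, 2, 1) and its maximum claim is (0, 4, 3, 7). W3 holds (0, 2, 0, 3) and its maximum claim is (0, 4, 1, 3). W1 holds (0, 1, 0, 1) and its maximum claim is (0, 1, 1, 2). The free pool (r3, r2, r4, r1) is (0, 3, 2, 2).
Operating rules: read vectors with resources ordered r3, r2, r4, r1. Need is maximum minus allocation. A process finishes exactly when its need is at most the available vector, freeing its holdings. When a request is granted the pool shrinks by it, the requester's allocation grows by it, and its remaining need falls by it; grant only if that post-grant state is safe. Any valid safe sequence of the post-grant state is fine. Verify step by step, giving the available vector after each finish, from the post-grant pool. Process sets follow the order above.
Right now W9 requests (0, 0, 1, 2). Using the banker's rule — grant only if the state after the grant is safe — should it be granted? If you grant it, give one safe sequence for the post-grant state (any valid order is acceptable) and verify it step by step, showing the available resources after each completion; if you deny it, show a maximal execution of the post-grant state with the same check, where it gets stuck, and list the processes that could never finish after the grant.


DENY — the pretend-granted state is unsafe.
Key observation: after W3, W1 the pool peaks at (0, 6, 1, 4), and each blocked process is short somewhere: W9 on r4; W4 on r1.
On the post-grant state, W3, W1 is a maximal run — nothing extends it. Verifying each step:
  pool = (0, 3, 1, 0)
  run W3 (needs (0, 2, 1, 0), free (0, 3, 1, 0)); after release of (0, 2, 0, 3) the pool is (0, 5, 1, 3)
  run W1 (needs (0, 0, 1, 1), free (0, 5, 1, 3)); after release of (0, 1, 0, 1) the pool is (0, 6, 1, 4)
  W9 still needs (0, 1, 2, 4) but only (0, 6, 1, 4) is free — short on r4
  W4 still needs (0, 3, 1, 6) but only (0, 6, 1, 4) is free — short on r1
Post-grant, the permanently blocked set is W9 and W4.


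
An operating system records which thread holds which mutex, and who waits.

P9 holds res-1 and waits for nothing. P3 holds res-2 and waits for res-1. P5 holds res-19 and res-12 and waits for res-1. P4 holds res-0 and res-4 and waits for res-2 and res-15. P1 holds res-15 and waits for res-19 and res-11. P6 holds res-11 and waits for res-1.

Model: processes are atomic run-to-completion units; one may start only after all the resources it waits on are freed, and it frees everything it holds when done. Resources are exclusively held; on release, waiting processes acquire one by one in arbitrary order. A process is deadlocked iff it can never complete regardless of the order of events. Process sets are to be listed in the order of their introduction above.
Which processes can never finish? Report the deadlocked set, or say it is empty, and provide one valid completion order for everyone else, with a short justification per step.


Nothing here is deadlocked.
Key observation: no waiting chain loops back on itself — every chain ends at a process that waits on nothing, so everyone eventually runs.
The rest can finish in the order P9, P5, P3, P6, P1, P4.
Check, step by step:
  P9: no waits; runs immediately, freeing res-1
  run P5 (all its waits — res-1 — are resolved); releases res-19 and res-12
  run P3 (all its waits — res-1 — are resolved); releases res-2
  run P6 (all its waits — res-1 — are resolved); releases res-11
  run P1 (all its waits — res-19 and res-11 — are resolved); releases res-15
  run P4 (all its waits — res-2 and res-15 — are resolved); releases res-0 and res-4


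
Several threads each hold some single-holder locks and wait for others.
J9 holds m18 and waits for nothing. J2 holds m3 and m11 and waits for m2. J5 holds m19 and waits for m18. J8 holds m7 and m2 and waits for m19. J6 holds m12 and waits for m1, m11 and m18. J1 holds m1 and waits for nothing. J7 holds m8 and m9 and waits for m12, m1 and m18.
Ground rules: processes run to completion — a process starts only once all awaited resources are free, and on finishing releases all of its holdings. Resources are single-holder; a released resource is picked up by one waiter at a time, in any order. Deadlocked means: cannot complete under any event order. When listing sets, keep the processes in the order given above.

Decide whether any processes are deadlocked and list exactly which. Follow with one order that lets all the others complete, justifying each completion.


No process is deadlocked.
Key observation: all waits point, directly or indirectly, at processes that can finish, so nothing is permanently blocked.
The rest can finish in the order J9, J5, J8, J2, J1, J6, J7.
Walking it through:
  run J9 (it waits on nothing); releases m18
  run J5 (all its waits — m18 — are resolved); releases m19
  run J8 (all its waits — m19 — are resolved); releases m7 and m2
  run J2 (all its waits — m2 — are resolved); releases m3 and m11
  run J1 (it waits on nothing); releases m1
  run J6 (all its waits — m1, m11 and m18 — are resolved); releases m12
  run J7 (all its waits — m12, m1 and m18 — are resolved); releases m8 and m9


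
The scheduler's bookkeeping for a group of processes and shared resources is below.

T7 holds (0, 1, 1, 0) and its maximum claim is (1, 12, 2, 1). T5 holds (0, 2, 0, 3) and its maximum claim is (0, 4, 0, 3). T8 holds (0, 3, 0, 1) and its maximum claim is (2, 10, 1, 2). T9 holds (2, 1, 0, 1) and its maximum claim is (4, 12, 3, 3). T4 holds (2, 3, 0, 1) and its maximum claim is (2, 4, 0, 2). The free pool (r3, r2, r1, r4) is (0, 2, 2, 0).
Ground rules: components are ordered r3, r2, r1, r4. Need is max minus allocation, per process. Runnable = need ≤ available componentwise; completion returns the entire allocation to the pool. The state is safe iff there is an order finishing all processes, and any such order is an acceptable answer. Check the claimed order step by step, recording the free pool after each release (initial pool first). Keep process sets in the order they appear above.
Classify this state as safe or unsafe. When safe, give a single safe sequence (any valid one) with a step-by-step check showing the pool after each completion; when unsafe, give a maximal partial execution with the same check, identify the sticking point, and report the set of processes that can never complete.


UNSAFE.
Key observation: the pool after T5, T4, T8 is (2, 10, 2, 5); every surviving request exceeds it in r2, so progress ends there.
The run T5, T4, T8 cannot be extended any further. Step-by-step check:
  pool = (0, 2, 2, 0)
  run T5 (needs (0, 2, 0, 0), free (0, 2, 2, 0)); after release of (0, 2, 0, 3) the pool is (0, 4, 2, 3)
  run T4 (needs (0, 1, 0, 1), free (0, 4, 2, 3)); after release of (2, 3, 0, 1) the pool is (2, 7, 2, 4)
  run T8 (needs (2, 7, 1, 1), free (2, 7, 2, 4)); after release of (0, 3, 0, 1) the pool is (2, 10, 2, 5)
  T7 cannot run: need (1, 11, 1, 1) vs free (2, 10, 2, 5) (insufficient r2)
  T9 cannot run: need (2, 11, 3, 2) vs free (2, 10, 2, 5) (insufficient r2 and r1)
Processes that can never finish: T7 and T9.


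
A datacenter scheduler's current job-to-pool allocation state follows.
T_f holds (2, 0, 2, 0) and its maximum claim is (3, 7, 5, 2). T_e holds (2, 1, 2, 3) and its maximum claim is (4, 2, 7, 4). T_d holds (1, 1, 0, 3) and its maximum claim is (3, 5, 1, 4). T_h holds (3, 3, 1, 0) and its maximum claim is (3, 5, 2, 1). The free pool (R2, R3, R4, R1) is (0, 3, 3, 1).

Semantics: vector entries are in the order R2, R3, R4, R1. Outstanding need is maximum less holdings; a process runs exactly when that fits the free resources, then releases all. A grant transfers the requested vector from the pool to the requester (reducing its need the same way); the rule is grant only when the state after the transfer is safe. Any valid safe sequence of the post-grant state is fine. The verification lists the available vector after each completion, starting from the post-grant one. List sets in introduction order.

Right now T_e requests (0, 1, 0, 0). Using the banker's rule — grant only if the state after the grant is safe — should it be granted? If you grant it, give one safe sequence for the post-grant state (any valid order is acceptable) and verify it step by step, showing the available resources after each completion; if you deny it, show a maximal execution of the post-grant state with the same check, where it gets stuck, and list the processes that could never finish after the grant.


DENY. Granting would leave the state unsafe.
Key observation: after T_h, T_d the pool peaks at (4, 6, 4, 4), and each blocked process is short somewhere: T_f on R3; T_e on R4.
Pretend the grant happened; the run T_h, T_d goes as far as possible. Verifying each step:
  pool = (0, 2, 3, 1)
  T_h: need (0, 2, 1, 1) fits (0, 2, 3, 1); releases (3, 3, 1, 0), pool now (3, 5, 4, 1)
  T_d: need (2, 4, 1, 1) fits (3, 5, 4, 1); releases (1, 1, 0, 3), pool now (4, 6, 4, 4)
  blocked: T_f wants (1, 7, 3, 2), pool (4, 6, 4, 4) — not enough R3
  blocked: T_e wants (2, 0, 5, 1), pool (4, 6, 4, 4) — not enough R4
Post-grant, the permanently blocked set is T_f and T_e.


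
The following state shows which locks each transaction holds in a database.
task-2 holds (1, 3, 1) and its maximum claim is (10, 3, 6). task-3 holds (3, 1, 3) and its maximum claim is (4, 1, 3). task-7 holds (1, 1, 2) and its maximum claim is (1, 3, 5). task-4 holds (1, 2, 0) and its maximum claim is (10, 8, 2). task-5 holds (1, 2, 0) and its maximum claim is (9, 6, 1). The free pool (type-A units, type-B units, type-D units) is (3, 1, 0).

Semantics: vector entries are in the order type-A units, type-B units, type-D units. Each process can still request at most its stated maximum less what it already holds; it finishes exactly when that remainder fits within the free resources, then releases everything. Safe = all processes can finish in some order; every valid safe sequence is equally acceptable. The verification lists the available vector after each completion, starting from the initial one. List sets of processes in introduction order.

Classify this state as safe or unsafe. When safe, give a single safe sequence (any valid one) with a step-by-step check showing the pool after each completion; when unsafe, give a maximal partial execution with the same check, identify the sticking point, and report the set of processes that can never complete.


UNSAFE — no complete ordering exists.
Key observation: the wall is type-A units: completing task-3, task-7 brings the pool only to (7, 3, 5), and all the rest need more.
The run task-3, task-7 cannot be extended any further. Walking it through:
  pool = (3, 1, 0)
  task-3: need (1, 0, 0) fits (3, 1, 0); releases (3, 1, 3), pool now (6, 2, 3)
  task-7: need (0, 2, 3) fits (6, 2, 3); releases (1, 1, 2), pool now (7, 3, 5)
  blocked: task-2 wants (9, 0, 5), pool (7, 3, 5) — not enough type-A units
  blocked: task-4 wants (9, 6, 2), pool (7, 3, 5) — not enough type-A units and type-B units
  blocked: task-5 wants (8, 4, 1), pool (7, 3, 5) — not enough type-A units and type-B units
Processes that can never finish: task-2, task-4 and task-5.


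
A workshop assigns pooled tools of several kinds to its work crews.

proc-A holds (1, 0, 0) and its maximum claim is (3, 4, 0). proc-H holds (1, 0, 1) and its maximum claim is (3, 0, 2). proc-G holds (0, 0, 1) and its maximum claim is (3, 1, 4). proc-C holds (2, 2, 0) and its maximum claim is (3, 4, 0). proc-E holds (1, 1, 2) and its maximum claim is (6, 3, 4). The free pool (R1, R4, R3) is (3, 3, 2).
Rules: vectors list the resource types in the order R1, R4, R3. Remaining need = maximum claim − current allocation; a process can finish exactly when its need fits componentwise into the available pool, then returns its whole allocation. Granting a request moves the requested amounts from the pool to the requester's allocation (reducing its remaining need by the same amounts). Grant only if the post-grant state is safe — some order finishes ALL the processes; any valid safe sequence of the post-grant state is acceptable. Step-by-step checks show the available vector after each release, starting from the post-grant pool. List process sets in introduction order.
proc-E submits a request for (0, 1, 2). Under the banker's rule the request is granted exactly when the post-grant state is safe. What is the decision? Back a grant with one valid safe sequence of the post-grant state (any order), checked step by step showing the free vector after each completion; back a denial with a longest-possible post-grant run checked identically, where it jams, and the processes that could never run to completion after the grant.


GRANT: granting preserves safety; a valid post-grant sequence is proc-C, proc-E, proc-A, proc-H, proc-G.
Key observation: (3, 2, 0) free after granting still covers proc-C first, and each release covers the next.
Check on the post-grant state, step by step:
  pool = (3, 2, 0)
  proc-C needs (1, 2, 0) <= (3, 2, 0) -> finishes; pool += (2, 2, 0) = (5, 4, 0)
  proc-E needs (5, 1, 0) <= (5, 4, 0) -> finishes; pool += (1, 2, 4) = (6, 6, 4)
  proc-A needs (2, 4, 0) <= (6, 6, 4) -> finishes; pool += (1, 0, 0) = (7, 6, 4)
  proc-H needs (2, 0, 1) <= (7, 6, 4) -> finishes; pool += (1, 0, 1) = (8, 6, 5)
  proc-G needs (3, 1, 3) <= (8, 6, 5) -> finishes; pool += (0, 0, 1) = (8, 6, 6)


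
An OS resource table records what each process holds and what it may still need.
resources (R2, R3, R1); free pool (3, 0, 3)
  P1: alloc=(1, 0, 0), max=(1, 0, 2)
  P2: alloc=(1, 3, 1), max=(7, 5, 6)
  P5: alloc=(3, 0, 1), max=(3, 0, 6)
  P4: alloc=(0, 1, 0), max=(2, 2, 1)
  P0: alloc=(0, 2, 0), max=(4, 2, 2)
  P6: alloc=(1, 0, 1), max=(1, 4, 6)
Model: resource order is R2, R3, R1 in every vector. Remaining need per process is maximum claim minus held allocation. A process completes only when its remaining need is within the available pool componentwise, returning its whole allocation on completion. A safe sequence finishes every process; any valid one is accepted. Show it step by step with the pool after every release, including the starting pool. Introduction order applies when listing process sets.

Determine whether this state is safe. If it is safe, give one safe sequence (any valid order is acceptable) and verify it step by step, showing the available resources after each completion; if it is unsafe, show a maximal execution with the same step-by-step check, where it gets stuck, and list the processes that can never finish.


UNSAFE.
Key observation: once P1, P0, P4 finish, the pool peaks at (4, 3, 3) — and every remaining process still needs more R1 than that.
A maximal execution: P1, P0, P4 — then nothing else fits. Step-by-step check:
  pool = (3, 0, 3)
  run P1 (needs (0, 0, 2), free (3, 0, 3)); after release of (1, 0, 0) the pool is (4, 0, 3)
  run P0 (needs (4, 0, 2), free (4, 0, 3)); after release of (0, 2, 0) the pool is (4, 2, 3)
  run P4 (needs (2, 1, 1), free (4, 2, 3)); after release of (0, 1, 0) the pool is (4, 3, 3)
  P2 cannot run: need (6, 2, 5) vs free (4, 3, 3) (insufficient R2 and R1)
  P5 cannot run: need (0, 0, 5) vs free (4, 3, 3) (insufficient R1)
  P6 cannot run: need (0, 4, 5) vs free (4, 3, 3) (insufficient R3 and R1)
Never able to finish: P2, P5 and P6.


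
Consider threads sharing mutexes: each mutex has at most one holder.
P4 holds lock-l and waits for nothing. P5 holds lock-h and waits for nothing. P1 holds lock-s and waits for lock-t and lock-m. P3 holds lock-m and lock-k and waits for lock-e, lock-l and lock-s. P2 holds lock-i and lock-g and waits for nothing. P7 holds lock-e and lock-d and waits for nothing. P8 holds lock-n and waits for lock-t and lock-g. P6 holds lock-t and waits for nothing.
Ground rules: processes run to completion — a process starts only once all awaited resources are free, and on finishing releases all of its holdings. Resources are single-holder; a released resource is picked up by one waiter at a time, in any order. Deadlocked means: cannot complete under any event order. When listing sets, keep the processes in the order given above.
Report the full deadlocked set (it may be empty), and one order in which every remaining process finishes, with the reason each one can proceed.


The deadlocked set is P1 and P3.
Key observation: along P1 -> P3 -> P1, each member waits on what the next one holds — a deadlock; no other process is dragged down with it.
One completion order for the rest: P4, P6, P7, P2, P8, P5.
Step-by-step check:
  P4 waits on nothing -> runs at once and releases lock-l
  P6 waits on nothing -> runs at once and releases lock-t
  P7 waits on nothing -> runs at once and releases lock-e and lock-d
  P2 waits on nothing -> runs at once and releases lock-i and lock-g
  P8: everything it awaited (lock-t and lock-g) is free; runs, freeing lock-n
  P5 waits on nothing -> runs at once and releases lock-h


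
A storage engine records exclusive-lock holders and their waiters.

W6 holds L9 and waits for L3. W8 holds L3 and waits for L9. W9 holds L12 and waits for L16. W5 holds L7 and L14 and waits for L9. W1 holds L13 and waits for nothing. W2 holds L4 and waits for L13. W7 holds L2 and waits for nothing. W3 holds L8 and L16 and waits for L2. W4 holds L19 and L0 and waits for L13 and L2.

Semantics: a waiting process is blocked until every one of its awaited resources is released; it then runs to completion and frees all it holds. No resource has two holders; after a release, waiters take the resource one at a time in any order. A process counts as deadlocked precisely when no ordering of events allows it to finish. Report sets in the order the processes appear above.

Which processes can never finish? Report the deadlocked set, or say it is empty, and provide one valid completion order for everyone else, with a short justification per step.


Deadlocked set: W6, W8 and W5.
Key observation: the waits loop around W6 -> W8 -> W6 with no way out; W5 waits into the deadlock from upstream.
The rest can finish in the order W1, W7, W2, W4, W3, W9.
Walking it through:
  W1 waits on nothing -> runs at once and releases L13
  W7 waits on nothing -> runs at once and releases L2
  W2 waits on L13 — all released -> runs and releases L4
  W4 waits on L13 and L2 — all released -> runs and releases L19 and L0
  W3 waits on L2 — all released -> runs and releases L8 and L16
  W9 waits on L16 — all released -> runs and releases L12


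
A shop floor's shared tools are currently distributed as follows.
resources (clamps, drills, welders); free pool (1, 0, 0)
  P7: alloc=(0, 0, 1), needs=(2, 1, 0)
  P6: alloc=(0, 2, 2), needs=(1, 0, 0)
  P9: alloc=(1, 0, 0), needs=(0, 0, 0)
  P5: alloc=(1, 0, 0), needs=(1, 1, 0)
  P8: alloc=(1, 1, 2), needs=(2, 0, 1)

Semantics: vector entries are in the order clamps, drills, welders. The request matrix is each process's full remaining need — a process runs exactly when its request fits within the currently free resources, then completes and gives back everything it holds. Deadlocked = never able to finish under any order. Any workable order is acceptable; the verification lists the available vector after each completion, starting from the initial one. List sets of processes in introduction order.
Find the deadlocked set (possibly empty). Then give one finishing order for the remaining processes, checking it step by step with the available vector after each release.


Nothing here is deadlocked.
Key observation: the pool covers P6 at once, and every later process fits after earlier releases.
A valid finishing order for the others: P6, P5, P7, P8, P9. Walking it through:
  pool = (1, 0, 0)
  P6 needs (1, 0, 0) <= (1, 0, 0) -> finishes; pool += (0, 2, 2) = (1, 2, 2)
  P5 needs (1, 1, 0) <= (1, 2, 2) -> finishes; pool += (1, 0, 0) = (2, 2, 2)
  P7 needs (2, 1, 0) <= (2, 2, 2) -> finishes; pool += (0, 0, 1) = (2, 2, 3)
  P8 needs (2, 0, 1) <= (2, 2, 3) -> finishes; pool += (1, 1, 2) = (3, 3, 5)
  P9 needs (0, 0, 0) <= (3, 3, 5) -> finishes; pool += (1, 0, 0) = (4, 3, 5)


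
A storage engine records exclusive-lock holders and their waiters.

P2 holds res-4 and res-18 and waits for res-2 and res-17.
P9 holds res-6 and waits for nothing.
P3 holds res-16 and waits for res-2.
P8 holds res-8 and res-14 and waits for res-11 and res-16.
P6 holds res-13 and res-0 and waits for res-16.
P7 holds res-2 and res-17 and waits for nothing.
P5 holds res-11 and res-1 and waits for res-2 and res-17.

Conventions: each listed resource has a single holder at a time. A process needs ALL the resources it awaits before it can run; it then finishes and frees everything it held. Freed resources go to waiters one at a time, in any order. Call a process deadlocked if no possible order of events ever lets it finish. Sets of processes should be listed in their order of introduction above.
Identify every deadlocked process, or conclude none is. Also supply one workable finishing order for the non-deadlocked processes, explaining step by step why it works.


Nothing here is deadlocked.
Key observation: every chain of waits terminates; starting from the processes that wait on nothing, all the rest unlock in turn.
The rest can finish in the order P9, P7, P5, P3, P6, P2, P8.
Walking it through:
  run P9 (it waits on nothing); releases res-6
  run P7 (it waits on nothing); releases res-2 and res-17
  P5 waits on res-2 and res-17 — all released -> runs and releases res-11 and res-1
  P3 waits on res-2 — all released -> runs and releases res-16
  P6 waits on res-16 — all released -> runs and releases res-13 and res-0
  P2 waits on res-2 and res-17 — all released -> runs and releases res-4 and res-18
  P8 waits on res-11 and res-16 — all released -> runs and releases res-8 and res-14


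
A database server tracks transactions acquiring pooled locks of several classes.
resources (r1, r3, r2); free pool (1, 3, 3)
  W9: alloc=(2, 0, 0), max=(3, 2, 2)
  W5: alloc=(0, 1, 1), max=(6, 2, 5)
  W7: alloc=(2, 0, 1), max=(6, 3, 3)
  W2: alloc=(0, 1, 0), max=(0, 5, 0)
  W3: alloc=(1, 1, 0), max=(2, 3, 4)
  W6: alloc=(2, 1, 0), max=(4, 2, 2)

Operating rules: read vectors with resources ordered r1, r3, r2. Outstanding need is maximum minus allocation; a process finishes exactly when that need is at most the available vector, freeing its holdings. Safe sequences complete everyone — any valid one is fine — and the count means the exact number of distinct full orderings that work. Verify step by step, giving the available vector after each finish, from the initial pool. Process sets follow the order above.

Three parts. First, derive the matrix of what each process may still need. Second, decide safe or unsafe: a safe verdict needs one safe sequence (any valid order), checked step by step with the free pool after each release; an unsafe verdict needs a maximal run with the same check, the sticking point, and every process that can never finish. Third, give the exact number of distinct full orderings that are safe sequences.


(1) Outstanding need per process (order r1, r3, r2):
  W9: (1, 2, 2)
  W5: (6, 1, 4)
  W7: (4, 3, 2)
  W2: (0, 4, 0)
  W3: (1, 2, 4)
  W6: (2, 1, 2)
(2) SAFE, for example via the order W9, W6, W7, W2, W5, W3.
Key observation: W9 marks the first exact bind of the order: its need (1, 2, 2) fits the free (1, 3, 3) with zero slack on a requested resource.
Check, step by step:
  pool = (1, 3, 3)
  run W9 (needs (1, 2, 2), free (1, 3, 3)); after release of (2, 0, 0) the pool is (3, 3, 3)
  run W6 (needs (2, 1, 2), free (3, 3, 3)); after release of (2, 1, 0) the pool is (5, 4, 3)
  run W7 (needs (4, 3, 2), free (5, 4, 3)); after release of (2, 0, 1) the pool is (7, 4, 4)
  run W2 (needs (0, 4, 0), free (7, 4, 4)); after release of (0, 1, 0) the pool is (7, 5, 4)
  run W5 (needs (6, 1, 4), free (7, 5, 4)); after release of (0, 1, 1) the pool is (7, 6, 5)
  run W3 (needs (1, 2, 4), free (7, 6, 5)); after release of (1, 1, 0) the pool is (8, 7, 5)
(3) The exact count: 8 of the possible complete orderings are safe sequences.


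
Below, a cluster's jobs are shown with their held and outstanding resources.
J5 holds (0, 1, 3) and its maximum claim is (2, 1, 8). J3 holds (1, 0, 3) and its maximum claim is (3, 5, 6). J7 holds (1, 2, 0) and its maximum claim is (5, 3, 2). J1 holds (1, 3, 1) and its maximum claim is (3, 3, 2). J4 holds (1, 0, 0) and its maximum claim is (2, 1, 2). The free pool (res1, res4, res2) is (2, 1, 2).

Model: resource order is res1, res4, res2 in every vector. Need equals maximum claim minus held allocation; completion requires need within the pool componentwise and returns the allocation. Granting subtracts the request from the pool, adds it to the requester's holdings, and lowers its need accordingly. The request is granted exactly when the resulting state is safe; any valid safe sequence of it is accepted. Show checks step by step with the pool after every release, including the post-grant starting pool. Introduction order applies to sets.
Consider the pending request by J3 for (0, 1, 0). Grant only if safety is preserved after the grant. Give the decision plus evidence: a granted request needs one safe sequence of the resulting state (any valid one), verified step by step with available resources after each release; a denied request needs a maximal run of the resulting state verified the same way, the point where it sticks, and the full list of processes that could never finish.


GRANT — the state after the grant stays safe, e.g. via J1, J4, J7, J3, J5.
Key observation: the grant leaves (2, 0, 2) free — enough for J1, whose release restarts the cascade.
Check on the post-grant state, step by step:
  pool = (2, 0, 2)
  J1 needs (2, 0, 1) <= (2, 0, 2) -> finishes; pool += (1, 3, 1) = (3, 3, 3)
  J4 needs (1, 1, 2) <= (3, 3, 3) -> finishes; pool += (1, 0, 0) = (4, 3, 3)
  J7 needs (4, 1, 2) <= (4, 3, 3) -> finishes; pool += (1, 2, 0) = (5, 5, 3)
  J3 needs (2, 4, 3) <= (5, 5, 3) -> finishes; pool += (1, 1, 3) = (6, 6, 6)
  J5 needs (2, 0, 5) <= (6, 6, 6) -> finishes; pool += (0, 1, 3) = (6, 7, 9)


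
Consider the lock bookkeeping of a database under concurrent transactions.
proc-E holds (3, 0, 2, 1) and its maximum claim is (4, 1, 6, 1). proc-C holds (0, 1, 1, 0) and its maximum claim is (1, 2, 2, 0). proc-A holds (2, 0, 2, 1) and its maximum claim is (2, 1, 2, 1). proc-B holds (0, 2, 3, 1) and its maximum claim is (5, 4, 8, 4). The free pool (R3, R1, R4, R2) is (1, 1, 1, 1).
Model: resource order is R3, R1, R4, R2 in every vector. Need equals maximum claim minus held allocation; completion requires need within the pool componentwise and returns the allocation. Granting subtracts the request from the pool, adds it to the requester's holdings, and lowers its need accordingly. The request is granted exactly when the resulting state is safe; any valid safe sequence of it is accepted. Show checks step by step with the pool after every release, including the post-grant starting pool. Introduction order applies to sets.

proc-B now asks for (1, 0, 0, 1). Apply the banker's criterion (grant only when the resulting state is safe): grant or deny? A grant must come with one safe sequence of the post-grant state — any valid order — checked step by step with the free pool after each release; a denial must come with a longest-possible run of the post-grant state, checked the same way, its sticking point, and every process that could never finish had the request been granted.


GRANT — the state after the grant stays safe, e.g. via proc-A, proc-C, proc-E, proc-B.
Key observation: post-grant, (0, 1, 1, 0) remains, and an order beginning with proc-A completes everyone.
Step-by-step check of the post-grant state:
  pool = (0, 1, 1, 0)
  proc-A: need (0, 1, 0, 0) fits (0, 1, 1, 0); releases (2, 0, 2, 1), pool now (2, 1, 3, 1)
  proc-C: need (1, 1, 1, 0) fits (2, 1, 3, 1); releases (0, 1, 1, 0), pool now (2, 2, 4, 1)
  proc-E: need (1, 1, 4, 0) fits (2, 2, 4, 1); releases (3, 0, 2, 1), pool now (5, 2, 6, 2)
  proc-B: need (4, 2, 5, 2) fits (5, 2, 6, 2); releases (1, 2, 3, 2), pool now (6, 4, 9, 4)


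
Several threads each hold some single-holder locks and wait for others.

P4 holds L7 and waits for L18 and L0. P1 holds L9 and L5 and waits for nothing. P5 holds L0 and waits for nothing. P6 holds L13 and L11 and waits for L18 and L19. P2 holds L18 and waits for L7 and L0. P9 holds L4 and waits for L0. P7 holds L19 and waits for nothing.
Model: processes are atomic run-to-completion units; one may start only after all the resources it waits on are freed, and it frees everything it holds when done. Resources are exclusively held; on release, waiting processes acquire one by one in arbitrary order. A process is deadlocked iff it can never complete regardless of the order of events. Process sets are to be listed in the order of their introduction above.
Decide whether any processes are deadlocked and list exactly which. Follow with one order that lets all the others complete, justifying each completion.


The deadlocked set is P4, P6 and P2.
Key observation: nobody on the ring P4 -> P2 -> P4 can start until another member finishes, which never happens; P6 waits into the deadlock from upstream.
A valid finishing order for the others: P1, P5, P9, P7.
Walking it through:
  P1 waits on nothing -> runs at once and releases L9 and L5
  P5 waits on nothing -> runs at once and releases L0
  run P9 (all its waits — L0 — are resolved); releases L4
  P7 waits on nothing -> runs at once and releases L19


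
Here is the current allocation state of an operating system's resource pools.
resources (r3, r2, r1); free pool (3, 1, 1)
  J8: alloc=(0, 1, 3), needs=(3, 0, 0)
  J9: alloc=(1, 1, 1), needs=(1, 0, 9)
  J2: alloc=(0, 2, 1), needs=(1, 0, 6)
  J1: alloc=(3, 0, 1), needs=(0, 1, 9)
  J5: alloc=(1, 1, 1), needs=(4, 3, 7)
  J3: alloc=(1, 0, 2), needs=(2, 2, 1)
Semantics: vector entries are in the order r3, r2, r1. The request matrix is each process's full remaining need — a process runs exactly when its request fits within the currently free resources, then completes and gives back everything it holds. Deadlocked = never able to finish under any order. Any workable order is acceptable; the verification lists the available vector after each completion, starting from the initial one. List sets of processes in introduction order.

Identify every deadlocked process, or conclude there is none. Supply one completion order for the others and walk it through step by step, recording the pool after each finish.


Deadlocked: J9 and J1.
Key observation: J8, J3, J2, J5 can finish, but then (5, 5, 8) is all there is, and the blocked group's r1 demands exceed it.
The rest can finish in the order J8, J3, J2, J5. Walking it through:
  pool = (3, 1, 1)
  J8 needs (3, 0, 0) <= (3, 1, 1) -> finishes; pool += (0, 1, 3) = (3, 2, 4)
  J3 needs (2, 2, 1) <= (3, 2, 4) -> finishes; pool += (1, 0, 2) = (4, 2, 6)
  J2 needs (1, 0, 6) <= (4, 2, 6) -> finishes; pool += (0, 2, 1) = (4, 4, 7)
  J5 needs (4, 3, 7) <= (4, 4, 7) -> finishes; pool += (1, 1, 1) = (5, 5, 8)
The blocked processes can never fit:
  blocked: J9 wants (1, 0, 9), pool (5, 5, 8) — not enough r1
  blocked: J1 wants (0, 1, 9), pool (5, 5, 8) — not enough r1


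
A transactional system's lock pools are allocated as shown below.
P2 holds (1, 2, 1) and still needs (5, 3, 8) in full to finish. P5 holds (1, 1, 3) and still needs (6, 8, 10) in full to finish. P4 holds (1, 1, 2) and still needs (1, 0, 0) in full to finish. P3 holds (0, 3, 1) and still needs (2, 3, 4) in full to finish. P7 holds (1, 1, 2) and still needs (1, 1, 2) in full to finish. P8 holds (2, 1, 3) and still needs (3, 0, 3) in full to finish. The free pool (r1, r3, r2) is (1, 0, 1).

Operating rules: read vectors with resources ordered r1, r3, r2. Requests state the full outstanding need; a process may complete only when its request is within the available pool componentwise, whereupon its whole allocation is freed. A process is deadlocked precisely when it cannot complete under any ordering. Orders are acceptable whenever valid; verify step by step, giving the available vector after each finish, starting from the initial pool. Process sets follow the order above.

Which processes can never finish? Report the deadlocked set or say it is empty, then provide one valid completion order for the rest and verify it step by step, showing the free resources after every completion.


No process is deadlocked.
Key observation: starting with P4, each completion frees enough for the next — no one is permanently blocked.
One completion order for the rest: P4, P7, P8, P3, P2, P5. Check, step by step:
  pool = (1, 0, 1)
  P4: need (1, 0, 0) fits (1, 0, 1); releases (1, 1, 2), pool now (2, 1, 3)
  P7: need (1, 1, 2) fits (2, 1, 3); releases (1, 1, 2), pool now (3, 2, 5)
  P8: need (3, 0, 3) fits (3, 2, 5); releases (2, 1, 3), pool now (5, 3, 8)
  P3: need (2, 3, 4) fits (5, 3, 8); releases (0, 3, 1), pool now (5, 6, 9)
  P2: need (5, 3, 8) fits (5, 6, 9); releases (1, 2, 1), pool now (6, 8, 10)
  P5: need (6, 8, 10) fits (6, 8, 10); releases (1, 1, 3), pool now (7, 9, 13)


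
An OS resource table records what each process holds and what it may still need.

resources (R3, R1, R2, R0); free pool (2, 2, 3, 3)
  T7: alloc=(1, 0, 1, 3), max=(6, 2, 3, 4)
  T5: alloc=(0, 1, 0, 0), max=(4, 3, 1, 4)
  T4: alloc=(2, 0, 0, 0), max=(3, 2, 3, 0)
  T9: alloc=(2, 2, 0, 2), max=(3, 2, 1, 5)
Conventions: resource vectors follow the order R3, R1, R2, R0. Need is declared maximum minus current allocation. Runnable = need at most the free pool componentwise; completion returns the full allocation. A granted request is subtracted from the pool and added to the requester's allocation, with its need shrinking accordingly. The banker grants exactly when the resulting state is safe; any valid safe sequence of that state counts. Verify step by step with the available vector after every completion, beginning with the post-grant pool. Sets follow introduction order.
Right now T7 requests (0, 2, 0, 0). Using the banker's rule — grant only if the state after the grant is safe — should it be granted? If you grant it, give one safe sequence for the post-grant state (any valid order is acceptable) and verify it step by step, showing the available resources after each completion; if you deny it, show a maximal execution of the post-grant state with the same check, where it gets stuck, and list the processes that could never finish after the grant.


GRANT: granting preserves safety; a valid post-grant sequence is T9, T4, T5, T7.
Key observation: the transfer keeps a workable pool ((2, 0, 3, 3)); T9 starts the safe sequence.
Check on the post-grant state, step by step:
  pool = (2, 0, 3, 3)
  T9 needs (1, 0, 1, 3) <= (2, 0, 3, 3) -> finishes; pool += (2, 2, 0, 2) = (4, 2, 3, 5)
  T4 needs (1, 2, 3, 0) <= (4, 2, 3, 5) -> finishes; pool += (2, 0, 0, 0) = (6, 2, 3, 5)
  T5 needs (4, 2, 1, 4) <= (6, 2, 3, 5) -> finishes; pool += (0, 1, 0, 0) = (6, 3, 3, 5)
  T7 needs (5, 0, 2, 1) <= (6, 3, 3, 5) -> finishes; pool += (1, 2, 1, 3) = (7, 5, 4, 8)


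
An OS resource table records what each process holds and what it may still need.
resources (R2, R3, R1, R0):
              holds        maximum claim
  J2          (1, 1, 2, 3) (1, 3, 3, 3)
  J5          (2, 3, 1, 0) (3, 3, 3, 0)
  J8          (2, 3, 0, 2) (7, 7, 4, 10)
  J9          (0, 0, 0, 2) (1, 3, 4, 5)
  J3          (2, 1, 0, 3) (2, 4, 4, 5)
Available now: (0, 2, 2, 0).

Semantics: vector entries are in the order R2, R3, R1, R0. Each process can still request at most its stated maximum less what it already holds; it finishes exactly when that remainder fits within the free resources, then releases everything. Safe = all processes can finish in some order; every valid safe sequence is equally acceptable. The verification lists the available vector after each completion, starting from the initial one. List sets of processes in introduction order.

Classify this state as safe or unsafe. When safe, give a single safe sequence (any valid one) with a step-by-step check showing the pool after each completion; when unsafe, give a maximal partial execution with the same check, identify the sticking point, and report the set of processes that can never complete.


SAFE, for example via the order J2, J3, J5, J9, J8.
Key observation: reading the order forward, J2 is the first process whose need (0, 2, 1, 0) meets the free pool (0, 2, 2, 0) exactly on a resource it requests.
Walking it through:
  pool = (0, 2, 2, 0)
  J2: need (0, 2, 1, 0) fits (0, 2, 2, 0); releases (1, 1, 2, 3), pool now (1, 3, 4, 3)
  J3: need (0, 3, 4, 2) fits (1, 3, 4, 3); releases (2, 1, 0, 3), pool now (3, 4, 4, 6)
  J5: need (1, 0, 2, 0) fits (3, 4, 4, 6); releases (2, 3, 1, 0), pool now (5, 7, 5, 6)
  J9: need (1, 3, 4, 3) fits (5, 7, 5, 6); releases (0, 0, 0, 2), pool now (5, 7, 5, 8)
  J8: need (5, 4, 4, 8) fits (5, 7, 5, 8); releases (2, 3, 0, 2), pool now (7, 10, 5, 10)
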